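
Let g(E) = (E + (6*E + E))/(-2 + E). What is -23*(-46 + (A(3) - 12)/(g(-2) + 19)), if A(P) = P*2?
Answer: 1064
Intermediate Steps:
A(P) = 2*P
g(E) = 8*E/(-2 + E) (g(E) = (E + 7*E)/(-2 + E) = (8*E)/(-2 + E) = 8*E/(-2 + E))
-23*(-46 + (A(3) - 12)/(g(-2) + 19)) = -23*(-46 + (2*3 - 12)/(8*(-2)/(-2 - 2) + 19)) = -23*(-46 + (6 - 12)/(8*(-2)/(-4) + 19)) = -23*(-46 - 6/(8*(-2)*(-¼) + 19)) = -23*(-46 - 6/(4 + 19)) = -23*(-46 - 6/23) = -23*(-1064/23) = 1064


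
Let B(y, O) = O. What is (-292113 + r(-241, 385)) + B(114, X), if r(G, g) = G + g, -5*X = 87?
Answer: -1459932/5 ≈ -2.9199e+5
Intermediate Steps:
X = -87/5 (X = -⅕*87 = -87/5 ≈ -17.400)
(-292113 + r(-241, 385)) + B(114, X) = (-292113 + (-241 + 385)) - 87/5 = (-292113 + 144) - 87/5 = -291969 - 87/5 = -1459932/5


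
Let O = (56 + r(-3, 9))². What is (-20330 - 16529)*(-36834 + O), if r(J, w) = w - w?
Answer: 1242074582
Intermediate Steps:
r(J, w) = 0
O = 3136 (O = (56 + 0)² = 56² = 3136)
(-20330 - 16529)*(-36834 + O) = (-20330 - 16529)*(-36834 + 3136) = -36859*(-33698) = 1242074582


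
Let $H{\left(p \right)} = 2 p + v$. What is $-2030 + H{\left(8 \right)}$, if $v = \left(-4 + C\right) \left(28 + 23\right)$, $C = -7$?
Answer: $-2575$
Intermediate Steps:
$v = -561$ ($v = \left(-4 - 7\right) \left(28 + 23\right) = \left(-11\right) 51 = -561$)
$H{\left(p \right)} = -561 + 2 p$ ($H{\left(p \right)} = 2 p - 561 = -561 + 2 p$)
$-2030 + H{\left(8 \right)} = -2030 + \left(-561 + 2 \cdot 8\right) = -2030 + \left(-561 + 16\right) = -2030 - 545 = -2575$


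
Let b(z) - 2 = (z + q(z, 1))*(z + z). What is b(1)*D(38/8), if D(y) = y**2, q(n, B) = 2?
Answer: 361/2 ≈ 180.50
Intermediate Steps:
b(z) = 2 + 2*z*(2 + z) (b(z) = 2 + (z + 2)*(z + z) = 2 + (2 + z)*(2*z) = 2 + 2*z*(2 + z))
b(1)*D(38/8) = (2 + 2*1**2 + 4*1)*(38/8)**2 = (2 + 2*1 + 4)*(38*(1/8))**2 = (2 + 2 + 4)*(19/4)**2 = 8*(361/16) = 361/2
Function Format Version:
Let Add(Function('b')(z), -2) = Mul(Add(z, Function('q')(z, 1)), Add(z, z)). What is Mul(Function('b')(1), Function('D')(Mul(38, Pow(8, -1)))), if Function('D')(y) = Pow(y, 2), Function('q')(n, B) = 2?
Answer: Rational(361, 2) ≈ 180.50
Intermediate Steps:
Function('b')(z) = Add(2, Mul(2, z, Add(2, z))) (Function('b')(z) = Add(2, Mul(Add(z, 2), Add(z, z))) = Add(2, Mul(Add(2, z), Mul(2, z))) = Add(2, Mul(2, z, Add(2, z))))
Mul(Function('b')(1), Function('D')(Mul(38, Pow(8, -1)))) = Mul(Add(2, Mul(2, Pow(1, 2)), Mul(4, 1)), Pow(Mul(38, Pow(8, -1)), 2)) = Mul(Add(2, Mul(2, 1), 4), Pow(Mul(38, Rational(1, 8)), 2)) = Mul(Add(2, 2, 4), Pow(Rational(19, 4), 2)) = Mul(8, Rational(361, 16)) = Rational(361, 2)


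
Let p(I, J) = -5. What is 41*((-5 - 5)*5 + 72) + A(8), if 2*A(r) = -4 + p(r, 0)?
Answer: 1795/2 ≈ 897.50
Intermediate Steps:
A(r) = -9/2 (A(r) = (-4 - 5)/2 = (1/2)*(-9) = -9/2)
41*((-5 - 5)*5 + 72) + A(8) = 41*((-5 - 5)*5 + 72) - 9/2 = 41*(-10*5 + 72) - 9/2 = 41*(-50 + 72) - 9/2 = 41*22 - 9/2 = 902 - 9/2 = 1795/2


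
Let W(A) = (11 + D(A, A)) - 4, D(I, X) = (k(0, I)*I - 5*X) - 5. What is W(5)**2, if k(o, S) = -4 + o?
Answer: 1849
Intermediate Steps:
D(I, X) = -5 - 5*X - 4*I (D(I, X) = ((-4 + 0)*I - 5*X) - 5 = (-4*I - 5*X) - 5 = (-5*X - 4*I) - 5 = -5 - 5*X - 4*I)
W(A) = 2 - 9*A (W(A) = (11 + (-5 - 5*A - 4*A)) - 4 = (11 + (-5 - 9*A)) - 4 = (6 - 9*A) - 4 = 2 - 9*A)
W(5)**2 = (2 - 9*5)**2 = (2 - 45)**2 = (-43)**2 = 1849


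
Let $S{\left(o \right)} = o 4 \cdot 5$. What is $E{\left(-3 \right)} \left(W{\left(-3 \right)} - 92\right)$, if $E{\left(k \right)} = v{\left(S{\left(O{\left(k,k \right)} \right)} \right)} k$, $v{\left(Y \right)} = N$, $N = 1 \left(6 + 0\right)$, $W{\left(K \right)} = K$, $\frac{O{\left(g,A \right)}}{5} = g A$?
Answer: $1710$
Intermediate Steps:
$O{\left(g,A \right)} = 5 A g$ ($O{\left(g,A \right)} = 5 g A = 5 A g$)
$S{\left(o \right)} = 20 o$ ($S{\left(o \right)} = 4 o 5 = 20 o$)
$N = 6$ ($N = 1 \cdot 6 = 6$)
$v{\left(Y \right)} = 6$
$E{\left(k \right)} = 6 k$
$E{\left(-3 \right)} \left(W{\left(-3 \right)} - 92\right) = 6 \left(-3\right) \left(-3 - 92\right) = \left(-18\right) \left(-95\right) = 1710$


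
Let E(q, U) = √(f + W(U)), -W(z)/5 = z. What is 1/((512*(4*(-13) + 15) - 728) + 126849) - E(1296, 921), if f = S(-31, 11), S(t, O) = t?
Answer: 1/107177 - 2*I*√1159 ≈ 9.3304e-6 - 68.088*I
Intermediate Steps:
W(z) = -5*z
f = -31
E(q, U) = √(-31 - 5*U)
1/((512*(4*(-13) + 15) - 728) + 126849) - E(1296, 921) = 1/((512*(4*(-13) + 15) - 728) + 126849) - √(-31 - 5*921) = 1/((512*(-52 + 15) - 728) + 126849) - √(-31 - 4605) = 1/((512*(-37) - 728) + 126849) - √(-4636) = 1/((-18944 - 728) + 126849) - 2*I*√1159 = 1/(-19672 + 126849) - 2*I*√1159 = 1/107177 - 2*I*√1159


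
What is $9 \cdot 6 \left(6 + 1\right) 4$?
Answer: $1512$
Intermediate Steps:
$9 \cdot 6 \left(6 + 1\right) 4 = 9 \cdot 6 \cdot 7 \cdot 4 = 9 \cdot 42 \cdot 4 = 9 \cdot 168 = 1512$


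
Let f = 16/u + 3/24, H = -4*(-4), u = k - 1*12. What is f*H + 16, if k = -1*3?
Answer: 14/15 ≈ 0.93333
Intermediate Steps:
k = -3
u = -15 (u = -3 - 1*12 = -3 - 12 = -15)
H = 16
f = -113/120 (f = 16/(-15) + 3/24 = 16*(-1/15) + 3*(1/24) = -16/15 + 1/8 = -113/120 ≈ -0.94167)
f*H + 16 = -113/120*16 + 16 = -226/15 + 16 = 14/15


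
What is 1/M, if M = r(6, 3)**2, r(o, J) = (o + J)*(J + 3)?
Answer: 1/2916 ≈ 0.00034294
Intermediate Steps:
r(o, J) = (3 + J)*(J + o) (r(o, J) = (J + o)*(3 + J) = (3 + J)*(J + o))
M = 2916 (M = (3**2 + 3*3 + 3*6 + 3*6)**2 = (9 + 9 + 18 + 18)**2 = 54**2 = 2916)
1/M = 1/2916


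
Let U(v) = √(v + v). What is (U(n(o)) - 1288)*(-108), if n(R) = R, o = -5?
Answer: 139104 - 108*I*√10 ≈ 1.391e+5 - 341.53*I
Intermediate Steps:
U(v) = √2*√v (U(v) = √(2*v) = √2*√v)
(U(n(o)) - 1288)*(-108) = (√2*√(-5) - 1288)*(-108) = (√2*(I*√5) - 1288)*(-108) = (I*√10 - 1288)*(-108) = (-1288 + I*√10)*(-108) = 139104 - 108*I*√10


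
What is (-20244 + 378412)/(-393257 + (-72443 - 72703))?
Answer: -358168/538403 ≈ -0.66524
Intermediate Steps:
(-20244 + 378412)/(-393257 + (-72443 - 72703)) = 358168/(-393257 - 145146) = 358168/(-538403) = 358168*(-1/538403) = -358168/538403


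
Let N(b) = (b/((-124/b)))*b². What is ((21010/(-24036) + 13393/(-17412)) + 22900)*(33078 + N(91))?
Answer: -1660932778980990209/139504944 ≈ -1.1906e+10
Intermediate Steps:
N(b) = -b⁴/124 (N(b) = (b*(-b/124))*b² = (-b²/124)*b² = -b⁴/124)
((21010/(-24036) + 13393/(-17412)) + 22900)*(33078 + N(91)) = ((21010/(-24036) + 13393/(-17412)) + 22900)*(33078 - 1/124*91⁴) = ((21010*(-1/24036) + 13393*(-1/17412)) + 22900)*(33078 - 1/124*68574961) = ((-10505/12018 - 13393/17412) + 22900)*(33078 - 68574961/124) = (-57311689/34876236 + 22900)*(-64473289/124) = (798608492711/34876236)*(-64473289/124) = -1660932778980990209/139504944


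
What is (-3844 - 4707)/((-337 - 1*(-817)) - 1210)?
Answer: 8551/730 ≈ 11.714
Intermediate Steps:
(-3844 - 4707)/((-337 - 1*(-817)) - 1210) = -8551/((-337 + 817) - 1210) = -8551/(480 - 1210) = -8551/(-730) = -8551*(-1/730) = 8551/730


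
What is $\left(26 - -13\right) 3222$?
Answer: $125658$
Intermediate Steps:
$\left(26 - -13\right) 3222 = \left(26 + 13\right) 3222 = 39 \cdot 3222 = 125658$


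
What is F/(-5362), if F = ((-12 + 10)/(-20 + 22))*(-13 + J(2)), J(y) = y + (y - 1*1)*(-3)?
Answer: -1/383 ≈ -0.0026110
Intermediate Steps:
J(y) = 3 - 2*y (J(y) = y + (y - 1)*(-3) = y + (-1 + y)*(-3) = y + (3 - 3*y) = 3 - 2*y)
F = 14 (F = ((-12 + 10)/(-20 + 22))*(-13 + (3 - 2*2)) = (-2/2)*(-13 + (3 - 4)) = (-2*½)*(-13 - 1) = -1*(-14) = 14)
F/(-5362) = 14/(-5362) = 14*(-1/5362) = -1/383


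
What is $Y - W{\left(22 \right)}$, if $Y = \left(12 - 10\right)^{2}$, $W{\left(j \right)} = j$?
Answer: $-18$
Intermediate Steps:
$Y = 4$ ($Y = 2^{2} = 4$)
$Y - W{\left(22 \right)} = 4 - 22 = -18$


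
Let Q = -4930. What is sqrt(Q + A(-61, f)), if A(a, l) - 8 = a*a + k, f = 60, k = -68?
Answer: 3*I*sqrt(141) ≈ 35.623*I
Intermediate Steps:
A(a, l) = -60 + a**2 (A(a, l) = 8 + (a*a - 68) = 8 + (a**2 - 68) = 8 + (-68 + a**2) = -60 + a**2)
sqrt(Q + A(-61, f)) = sqrt(-4930 + (-60 + (-61)**2)) = sqrt(-4930 + (-60 + 3721)) = sqrt(-4930 + 3661) = sqrt(-1269) = 3*I*sqrt(141)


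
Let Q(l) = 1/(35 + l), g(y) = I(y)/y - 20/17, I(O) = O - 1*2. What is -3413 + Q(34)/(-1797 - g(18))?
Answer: -21579139654/6322631 ≈ -3413.0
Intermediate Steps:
I(O) = -2 + O (I(O) = O - 2 = -2 + O)
g(y) = -20/17 + (-2 + y)/y (g(y) = (-2 + y)/y - 20/17 = -20/17 + (-2 + y)/y)
-3413 + Q(34)/(-1797 - g(18)) = -3413 + 1/((35 + 34)*(-1797 - (-3/17 - 2/18))) = -3413 + 1/(69*(-1797 - (-3/17 - 2*1/18))) = -3413 + 1/(69*(-1797 - (-3/17 - ⅑))) = -3413 + 1/(69*(-1797 - 1*(-44/153))) = -3413 + 1/(69*(-1797 + 44/153)) = -3413 + 1/(69*(-274897/153)) = -3413 + (1/69)*(-153/274897) = -3413 - 51/6322631 = -21579139654/6322631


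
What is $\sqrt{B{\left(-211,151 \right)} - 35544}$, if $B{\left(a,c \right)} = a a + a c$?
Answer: $2 i \sqrt{5721} \approx 151.27 i$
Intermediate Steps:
$B{\left(a,c \right)} = a^{2} + a c$
$\sqrt{B{\left(-211,151 \right)} - 35544} = \sqrt{- 211 \left(-211 + 151\right) - 35544} = \sqrt{\left(-211\right) \left(-60\right) - 35544} = \sqrt{12660 - 35544} = \sqrt{-22884} = 2 i \sqrt{5721}$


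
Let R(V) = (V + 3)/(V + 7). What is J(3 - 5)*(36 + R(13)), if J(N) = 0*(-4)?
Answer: 0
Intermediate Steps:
R(V) = (3 + V)/(7 + V)
J(N) = 0
J(3 - 5)*(36 + R(13)) = 0*(36 + (3 + 13)/(7 + 13)) = 0*(36 + 16/20) = 0*(36 + (1/20)*16) = 0*(36 + ⅘) = 0*(184/5) = 0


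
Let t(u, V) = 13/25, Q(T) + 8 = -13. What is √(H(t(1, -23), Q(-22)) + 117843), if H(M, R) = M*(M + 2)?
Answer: √73652694/25 ≈ 343.28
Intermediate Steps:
Q(T) = -21 (Q(T) = -8 - 13 = -21)
t(u, V) = 13/25 (t(u, V) = 13*(1/25) = 13/25)
H(M, R) = M*(2 + M)
√(H(t(1, -23), Q(-22)) + 117843) = √(13*(2 + 13/25)/25 + 117843) = √((13/25)*(63/25) + 117843) = √(819/625 + 117843) = √(73652694/625) = √73652694/25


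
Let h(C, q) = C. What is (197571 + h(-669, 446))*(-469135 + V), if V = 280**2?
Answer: -76936502970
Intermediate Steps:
V = 78400
(197571 + h(-669, 446))*(-469135 + V) = (197571 - 669)*(-469135 + 78400) = 196902*(-390735) = -76936502970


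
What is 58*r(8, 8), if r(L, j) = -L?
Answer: -464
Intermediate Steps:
58*r(8, 8) = 58*(-1*8) = 58*(-8) = -464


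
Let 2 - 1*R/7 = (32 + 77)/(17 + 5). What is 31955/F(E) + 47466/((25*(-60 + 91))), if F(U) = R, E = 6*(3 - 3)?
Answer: -14949592/10075 ≈ -1483.8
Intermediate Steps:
E = 0 (E = 6*0 = 0)
R = -455/22 (R = 14 - 7*(32 + 77)/(17 + 5) = 14 - 763/22 = -455/22 ≈ -20.682)
F(U) = -455/22
31955/F(E) + 47466/((25*(-60 + 91))) = 31955/(-455/22) + 47466/((25*(-60 + 91))) = 31955*(-22/455) + 47466/((25*31)) = -20086/13 + 47466/775 = -14949592/10075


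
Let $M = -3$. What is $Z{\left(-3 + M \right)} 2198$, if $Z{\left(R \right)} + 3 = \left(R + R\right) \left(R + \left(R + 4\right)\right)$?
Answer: $204414$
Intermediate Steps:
$Z{\left(R \right)} = -3 + 2 R \left(4 + 2 R\right)$ ($Z{\left(R \right)} = -3 + \left(R + R\right) \left(R + \left(R + 4\right)\right) = -3 + 2 R \left(R + \left(4 + R\right)\right) = -3 + 2 R \left(4 + 2 R\right)$)
$Z{\left(-3 + M \right)} 2198 = \left(-3 + 4 \left(-3 - 3\right)^{2} + 8 \left(-3 - 3\right)\right) 2198 = \left(-3 + 4 \left(-6\right)^{2} + 8 \left(-6\right)\right) 2198 = \left(-3 + 4 \cdot 36 - 48\right) 2198 = \left(-3 + 144 - 48\right) 2198 = 93 \cdot 2198 = 204414$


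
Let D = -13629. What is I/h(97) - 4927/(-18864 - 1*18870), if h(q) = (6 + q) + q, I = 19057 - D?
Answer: 308589731/1886700 ≈ 163.56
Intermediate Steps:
I = 32686 (I = 19057 - 1*(-13629) = 19057 + 13629 = 32686)
h(q) = 6 + 2*q
I/h(97) - 4927/(-18864 - 1*18870) = 32686/(6 + 2*97) - 4927/(-18864 - 1*18870) = 32686/(6 + 194) - 4927/(-18864 - 18870) = 32686/200 - 4927/(-37734) = 32686*(1/200) - 4927*(-1/37734) = 16343/100 + 4927/37734 = 308589731/1886700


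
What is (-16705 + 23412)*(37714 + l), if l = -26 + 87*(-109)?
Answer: 189170935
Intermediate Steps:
l = -9509 (l = -26 - 9483 = -9509)
(-16705 + 23412)*(37714 + l) = (-16705 + 23412)*(37714 - 9509) = 6707*28205 = 189170935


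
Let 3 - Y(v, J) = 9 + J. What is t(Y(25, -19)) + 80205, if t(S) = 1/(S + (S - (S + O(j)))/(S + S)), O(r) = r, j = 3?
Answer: 26868701/335 ≈ 80205.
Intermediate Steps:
Y(v, J) = -6 - J (Y(v, J) = 3 - (9 + J) = 3 + (-9 - J) = -6 - J)
t(S) = 1/(S - 3/(2*S)) (t(S) = 1/(S + (S - (S + 3))/(S + S)) = 1/(S + (S - (3 + S))/((2*S))) = 1/(S + (S + (-3 - S))*(1/(2*S))) = 1/(S - 3/(2*S)))
t(Y(25, -19)) + 80205 = 2*(-6 - 1*(-19))/(-3 + 2*(-6 - 1*(-19))²) + 80205 = 2*(-6 + 19)/(-3 + 2*(-6 + 19)²) + 80205 = 2*13/(-3 + 2*13²) + 80205 = 2*13/(-3 + 2*169) + 80205 = 2*13/(-3 + 338) + 80205 = 2*13/335 + 80205 = 2*13*(1/335) + 80205 = 26/335 + 80205 = 26868701/335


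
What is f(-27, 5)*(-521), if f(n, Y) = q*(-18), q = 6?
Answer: 56268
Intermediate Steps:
f(n, Y) = -108 (f(n, Y) = 6*(-18) = -108)
f(-27, 5)*(-521) = -108*(-521) = 56268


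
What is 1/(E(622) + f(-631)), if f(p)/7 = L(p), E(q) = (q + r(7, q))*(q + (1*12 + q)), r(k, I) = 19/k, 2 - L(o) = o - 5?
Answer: 7/5523750 ≈ 1.2673e-6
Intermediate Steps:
L(o) = 7 - o (L(o) = 2 - (o - 5) = 2 - (-5 + o) = 2 + (5 - o) = 7 - o)
E(q) = (12 + 2*q)*(19/7 + q) (E(q) = (q + 19/7)*(q + (1*12 + q)) = (q + 19*(⅐))*(q + (12 + q)) = (q + 19/7)*(12 + 2*q) = (19/7 + q)*(12 + 2*q) = (12 + 2*q)*(19/7 + q))
f(p) = 49 - 7*p (f(p) = 7*(7 - p) = 49 - 7*p)
1/(E(622) + f(-631)) = 1/((228/7 + 2*622² + (122/7)*622) + (49 - 7*(-631))) = 1/((228/7 + 2*386884 + 75884/7) + (49 + 4417)) = 1/((228/7 + 773768 + 75884/7) + 4466) = 1/(5492488/7 + 4466) = 1/(5523750/7) = 7/5523750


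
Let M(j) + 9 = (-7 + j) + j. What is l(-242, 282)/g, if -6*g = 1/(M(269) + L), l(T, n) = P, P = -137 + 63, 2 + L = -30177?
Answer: -13167708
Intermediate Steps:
L = -30179 (L = -2 - 30177 = -30179)
P = -74
M(j) = -16 + 2*j (M(j) = -9 + ((-7 + j) + j) = -9 + (-7 + 2*j) = -16 + 2*j)
l(T, n) = -74
g = 1/177942 (g = -1/(6*((-16 + 2*269) - 30179)) = -1/(6*((-16 + 538) - 30179)) = -1/(6*(522 - 30179)) = -1/6/(-29657) = -1/6*(-1/29657) = 1/177942 ≈ 5.6198e-6)
l(-242, 282)/g = -74/1/177942 = -74*177942 = -13167708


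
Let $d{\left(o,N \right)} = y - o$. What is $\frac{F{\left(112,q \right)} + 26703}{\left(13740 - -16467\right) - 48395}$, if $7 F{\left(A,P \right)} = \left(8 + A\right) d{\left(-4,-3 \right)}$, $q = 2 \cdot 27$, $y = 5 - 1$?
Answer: $- \frac{187881}{127316} \approx -1.4757$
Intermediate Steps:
$y = 4$ ($y = 5 - 1 = 4$)
$q = 54$
$d{\left(o,N \right)} = 4 - o$
$F{\left(A,P \right)} = \frac{64}{7} + \frac{8 A}{7}$ ($F{\left(A,P \right)} = \frac{\left(8 + A\right) \left(4 - -4\right)}{7} = \frac{\left(8 + A\right) \left(4 + 4\right)}{7} = \frac{\left(8 + A\right) 8}{7} = \frac{64 + 8 A}{7} = \frac{64}{7} + \frac{8 A}{7}$)
$\frac{F{\left(112,q \right)} + 26703}{\left(13740 - -16467\right) - 48395} = \frac{\left(\frac{64}{7} + \frac{8}{7} \cdot 112\right) + 26703}{\left(13740 - -16467\right) - 48395} = \frac{\left(\frac{64}{7} + 128\right) + 26703}{\left(13740 + 16467\right) - 48395} = \frac{\frac{960}{7} + 26703}{30207 - 48395} = \frac{187881}{7 \left(-18188\right)} = \frac{187881}{7} \left(- \frac{1}{18188}\right) = - \frac{187881}{127316}$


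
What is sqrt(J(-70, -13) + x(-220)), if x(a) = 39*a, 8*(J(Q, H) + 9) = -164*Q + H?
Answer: 107*I*sqrt(10)/4 ≈ 84.591*I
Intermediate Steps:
J(Q, H) = -9 - 41*Q/2 + H/8 (J(Q, H) = -9 + (-164*Q + H)/8 = -9 + (H - 164*Q)/8 = -9 + (-41*Q/2 + H/8) = -9 - 41*Q/2 + H/8)
sqrt(J(-70, -13) + x(-220)) = sqrt((-9 - 41/2*(-70) + (1/8)*(-13)) + 39*(-220)) = sqrt((-9 + 1435 - 13/8) - 8580) = sqrt(11395/8 - 8580) = sqrt(-57245/8) = 107*I*sqrt(10)/4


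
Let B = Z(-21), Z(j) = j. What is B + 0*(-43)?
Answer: -21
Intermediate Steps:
B = -21
B + 0*(-43) = -21 + 0*(-43) = -21 + 0 = -21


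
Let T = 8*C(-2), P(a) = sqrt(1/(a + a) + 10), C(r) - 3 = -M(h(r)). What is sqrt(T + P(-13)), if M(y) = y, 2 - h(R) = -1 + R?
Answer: sqrt(-10816 + 26*sqrt(6734))/26 ≈ 3.5838*I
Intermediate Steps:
h(R) = 3 - R (h(R) = 2 - (-1 + R) = 2 + (1 - R) = 3 - R)
C(r) = r (C(r) = 3 - (3 - r) = 3 + (-3 + r) = r)
P(a) = sqrt(10 + 1/(2*a)) (P(a) = sqrt(1/(2*a) + 10) = sqrt(10 + 1/(2*a)))
T = -16 (T = 8*(-2) = -16)
sqrt(T + P(-13)) = sqrt(-16 + sqrt(40 + 2/(-13))/2) = sqrt(-16 + sqrt(40 + 2*(-1/13))/2) = sqrt(-16 + sqrt(40 - 2/13)/2) = sqrt(-16 + sqrt(518/13)/2) = sqrt(-16 + (sqrt(6734)/13)/2) = sqrt(-16 + sqrt(6734)/26)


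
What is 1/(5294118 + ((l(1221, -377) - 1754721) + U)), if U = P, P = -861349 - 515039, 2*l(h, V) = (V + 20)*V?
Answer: 2/4460607 ≈ 4.4837e-7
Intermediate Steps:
l(h, V) = V*(20 + V)/2 (l(h, V) = ((V + 20)*V)/2 = ((20 + V)*V)/2 = (V*(20 + V))/2 = V*(20 + V)/2)
P = -1376388
U = -1376388
1/(5294118 + ((l(1221, -377) - 1754721) + U)) = 1/(5294118 + (((½)*(-377)*(20 - 377) - 1754721) - 1376388)) = 1/(5294118 + (((½)*(-377)*(-357) - 1754721) - 1376388)) = 1/(5294118 + ((134589/2 - 1754721) - 1376388)) = 1/(5294118 + (-3374853/2 - 1376388)) = 1/(5294118 - 6127629/2) = 1/(4460607/2) = 2/4460607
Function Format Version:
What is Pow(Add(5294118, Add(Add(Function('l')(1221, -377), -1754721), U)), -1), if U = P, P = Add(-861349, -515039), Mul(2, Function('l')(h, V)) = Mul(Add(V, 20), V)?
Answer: Rational(2, 4460607) ≈ 4.4837e-7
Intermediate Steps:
Function('l')(h, V) = Mul(Rational(1, 2), V, Add(20, V)) (Function('l')(h, V) = Mul(Rational(1, 2), Mul(Add(V, 20), V)) = Mul(Rational(1, 2), Mul(Add(20, V), V)) = Mul(Rational(1, 2), Mul(V, Add(20, V))) = Mul(Rational(1, 2), V, Add(20, V)))
P = -1376388
U = -1376388
Pow(Add(5294118, Add(Add(Function('l')(1221, -377), -1754721), U)), -1) = Pow(Add(5294118, Add(Add(Mul(Rational(1, 2), -377, Add(20, -377)), -1754721), -1376388)), -1) = Pow(Add(5294118, Add(Add(Mul(Rational(1, 2), -377, -357), -1754721), -1376388)), -1) = Pow(Add(5294118, Add(Add(Rational(134589, 2), -1754721), -1376388)), -1) = Pow(Add(5294118, Add(Rational(-3374853, 2), -1376388)), -1) = Pow(Add(5294118, Rational(-6127629, 2)), -1) = Pow(Rational(4460607, 2), -1) = Rational(2, 4460607)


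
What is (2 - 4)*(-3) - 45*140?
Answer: -6294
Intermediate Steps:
(2 - 4)*(-3) - 45*140 = -2*(-3) - 6300 = 6 - 6300 = -6294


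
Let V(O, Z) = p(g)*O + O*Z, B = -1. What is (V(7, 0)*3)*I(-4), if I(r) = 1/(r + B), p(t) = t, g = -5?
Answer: 21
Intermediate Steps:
V(O, Z) = -5*O + O*Z
I(r) = 1/(-1 + r) (I(r) = 1/(r - 1) = 1/(-1 + r))
(V(7, 0)*3)*I(-4) = ((7*(-5 + 0))*3)/(-1 - 4) = ((7*(-5))*3)/(-5) = -35*3*(-⅕) = -105*(-⅕) = 21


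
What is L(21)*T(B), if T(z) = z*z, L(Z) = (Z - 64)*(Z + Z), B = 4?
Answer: -28896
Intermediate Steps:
L(Z) = 2*Z*(-64 + Z) (L(Z) = (-64 + Z)*(2*Z) = 2*Z*(-64 + Z))
T(z) = z²
L(21)*T(B) = (2*21*(-64 + 21))*4² = (2*21*(-43))*16 = -1806*16 = -28896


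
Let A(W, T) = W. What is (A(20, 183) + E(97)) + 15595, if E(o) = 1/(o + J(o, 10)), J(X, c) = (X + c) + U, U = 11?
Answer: 3357226/215 ≈ 15615.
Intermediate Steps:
J(X, c) = 11 + X + c (J(X, c) = (X + c) + 11 = 11 + X + c)
E(o) = 1/(21 + 2*o) (E(o) = 1/(o + (11 + o + 10)) = 1/(o + (21 + o)) = 1/(21 + 2*o))
(A(20, 183) + E(97)) + 15595 = (20 + 1/(21 + 2*97)) + 15595 = (20 + 1/(21 + 194)) + 15595 = (20 + 1/215) + 15595 = 4301/215 + 15595 = 3357226/215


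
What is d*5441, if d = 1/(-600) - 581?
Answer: -1896738041/600 ≈ -3.1612e+6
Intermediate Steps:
d = -348601/600 (d = -1/600 - 581 = -348601/600 ≈ -581.00)
d*5441 = -348601/600*5441 = -1896738041/600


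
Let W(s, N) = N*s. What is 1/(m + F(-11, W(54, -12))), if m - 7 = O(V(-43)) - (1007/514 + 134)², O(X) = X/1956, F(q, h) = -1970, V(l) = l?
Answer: -32297961/660425825950 ≈ -4.8905e-5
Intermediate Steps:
O(X) = X/1956 (O(X) = X*(1/1956) = X/1956)
m = -596798842780/32297961 (m = 7 + ((1/1956)*(-43) - (1007/514 + 134)²) = 7 + (-43/1956 - (1007*(1/514) + 134)²) = 7 + (-43/1956 - (1007/514 + 134)²) = 7 + (-43/1956 - (69883/514)²) = 7 + (-43/1956 - 1*4883633689/264196) = 7 + (-43/1956 - 4883633689/264196) = 7 - 597024928507/32297961 = -596798842780/32297961 ≈ -18478.)
1/(m + F(-11, W(54, -12))) = 1/(-596798842780/32297961 - 1970) = 1/(-660425825950/32297961) = -32297961/660425825950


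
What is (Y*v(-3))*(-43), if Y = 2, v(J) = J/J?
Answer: -86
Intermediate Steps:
v(J) = 1
(Y*v(-3))*(-43) = (2*1)*(-43) = 2*(-43) = -86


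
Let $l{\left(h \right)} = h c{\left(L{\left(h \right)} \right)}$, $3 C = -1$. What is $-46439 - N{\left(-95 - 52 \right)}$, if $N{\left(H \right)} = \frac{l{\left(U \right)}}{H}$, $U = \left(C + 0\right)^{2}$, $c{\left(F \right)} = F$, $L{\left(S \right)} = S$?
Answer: $- \frac{552949172}{11907} \approx -46439.0$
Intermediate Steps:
$C = - \frac{1}{3}$ ($C = \frac{1}{3} \left(-1\right) = - \frac{1}{3} \approx -0.33333$)
$U = \frac{1}{9}$ ($U = \left(- \frac{1}{3} + 0\right)^{2} = \left(- \frac{1}{3}\right)^{2} = \frac{1}{9} \approx 0.11111$)
$l{\left(h \right)} = h^{2}$ ($l{\left(h \right)} = h h = h^{2}$)
$N{\left(H \right)} = \frac{1}{81 H}$
$-46439 - N{\left(-95 - 52 \right)} = -46439 - \frac{1}{81 \left(-95 - 52\right)} = -46439 - \frac{1}{81 \left(-147\right)} = -46439 - \frac{1}{81} \left(- \frac{1}{147}\right) = -46439 - - \frac{1}{11907} = -46439 + \frac{1}{11907} = - \frac{552949172}{11907}$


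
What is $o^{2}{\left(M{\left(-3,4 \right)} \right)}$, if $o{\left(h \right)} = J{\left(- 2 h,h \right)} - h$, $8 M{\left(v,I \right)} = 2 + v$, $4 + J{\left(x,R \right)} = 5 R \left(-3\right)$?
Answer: $4$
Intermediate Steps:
$J{\left(x,R \right)} = -4 - 15 R$ ($J{\left(x,R \right)} = -4 + 5 R \left(-3\right) = -4 - 15 R$)
$M{\left(v,I \right)} = \frac{1}{4} + \frac{v}{8}$ ($M{\left(v,I \right)} = \frac{2 + v}{8} = \frac{1}{4} + \frac{v}{8}$)
$o{\left(h \right)} = -4 - 16 h$ ($o{\left(h \right)} = \left(-4 - 15 h\right) - h = -4 - 16 h$)
$o^{2}{\left(M{\left(-3,4 \right)} \right)} = \left(-4 - 16 \left(\frac{1}{4} + \frac{1}{8} \left(-3\right)\right)\right)^{2} = \left(-4 - 16 \left(\frac{1}{4} - \frac{3}{8}\right)\right)^{2} = \left(-4 - -2\right)^{2} = \left(-4 + 2\right)^{2} = \left(-2\right)^{2} = 4$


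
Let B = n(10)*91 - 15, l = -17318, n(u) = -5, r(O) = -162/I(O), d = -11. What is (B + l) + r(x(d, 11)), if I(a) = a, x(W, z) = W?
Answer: -195506/11 ≈ -17773.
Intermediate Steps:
r(O) = -162/O
B = -470 (B = -5*91 - 15 = -455 - 15 = -470)
(B + l) + r(x(d, 11)) = (-470 - 17318) - 162/(-11) = -17788 - 162*(-1/11) = -17788 + 162/11 = -195506/11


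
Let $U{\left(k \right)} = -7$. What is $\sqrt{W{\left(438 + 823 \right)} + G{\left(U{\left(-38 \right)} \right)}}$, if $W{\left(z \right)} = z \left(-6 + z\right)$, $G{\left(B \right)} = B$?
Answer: $2 \sqrt{395637} \approx 1258.0$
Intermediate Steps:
$\sqrt{W{\left(438 + 823 \right)} + G{\left(U{\left(-38 \right)} \right)}} = \sqrt{\left(438 + 823\right) \left(-6 + \left(438 + 823\right)\right) - 7} = \sqrt{1261 \left(-6 + 1261\right) - 7} = \sqrt{1261 \cdot 1255 - 7} = \sqrt{1582555 - 7} = \sqrt{1582548} = 2 \sqrt{395637}$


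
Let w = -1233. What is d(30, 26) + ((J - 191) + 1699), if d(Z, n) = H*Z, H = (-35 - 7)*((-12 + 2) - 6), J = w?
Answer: 20435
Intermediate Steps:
J = -1233
H = 672 (H = -42*(-10 - 6) = -42*(-16) = 672)
d(Z, n) = 672*Z
d(30, 26) + ((J - 191) + 1699) = 672*30 + ((-1233 - 191) + 1699) = 20160 + (-1424 + 1699) = 20160 + 275 = 20435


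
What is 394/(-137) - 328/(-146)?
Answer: -6294/10001 ≈ -0.62934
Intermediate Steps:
394/(-137) - 328/(-146) = 394*(-1/137) - 328*(-1/146) = -394/137 + 164/73 = -6294/10001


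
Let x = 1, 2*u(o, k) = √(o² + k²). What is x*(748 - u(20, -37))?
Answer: 748 - √1769/2 ≈ 726.97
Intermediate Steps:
u(o, k) = √(k² + o²)/2 (u(o, k) = √(o² + k²)/2 = √(k² + o²)/2)
x*(748 - u(20, -37)) = 1*(748 - √((-37)² + 20²)/2) = 1*(748 - √(1369 + 400)/2) = 1*(748 - √1769/2) = 748 - √1769/2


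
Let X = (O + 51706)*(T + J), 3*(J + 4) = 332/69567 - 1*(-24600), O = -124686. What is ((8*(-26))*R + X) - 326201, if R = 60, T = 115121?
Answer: -1878311808509401/208701 ≈ -9.0000e+9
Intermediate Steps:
J = 1710513728/208701 (J = -4 + (332/69567 - 1*(-24600))/3 = -4 + (332*(1/69567) + 24600)/3 = -4 + (332/69567 + 24600)/3 = -4 + (1/3)*(1711348532/69567) = -4 + 1711348532/208701 = 1710513728/208701 ≈ 8196.0)
X = -1878241125446020/208701 (X = (-124686 + 51706)*(115121 + 1710513728/208701) = -72980*25736381549/208701 = -1878241125446020/208701 ≈ -8.9997e+9)
((8*(-26))*R + X) - 326201 = ((8*(-26))*60 - 1878241125446020/208701) - 326201 = (-208*60 - 1878241125446020/208701) - 326201 = (-12480 - 1878241125446020/208701) - 326201 = -1878243730034500/208701 - 326201 = -1878311808509401/208701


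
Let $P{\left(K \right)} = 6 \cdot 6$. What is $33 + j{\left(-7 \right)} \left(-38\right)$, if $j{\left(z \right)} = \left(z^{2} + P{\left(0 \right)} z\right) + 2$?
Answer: $7671$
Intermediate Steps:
$P{\left(K \right)} = 36$
$j{\left(z \right)} = 2 + z^{2} + 36 z$ ($j{\left(z \right)} = \left(z^{2} + 36 z\right) + 2 = 2 + z^{2} + 36 z$)
$33 + j{\left(-7 \right)} \left(-38\right) = 33 + \left(2 + \left(-7\right)^{2} + 36 \left(-7\right)\right) \left(-38\right) = 33 + \left(2 + 49 - 252\right) \left(-38\right) = 33 - -7638 = 33 + 7638 = 7671$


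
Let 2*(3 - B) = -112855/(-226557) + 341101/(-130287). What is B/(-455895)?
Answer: -39946645171/4485616532452935 ≈ -8.9055e-6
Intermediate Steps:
B = 39946645171/9839143953 (B = 3 - (-112855/(-226557) + 341101/(-130287))/2 = 3 - (-112855*(-1/226557) + 341101*(-1/130287))/2 = 3 - (112855/226557 - 341101/130287)/2 = 3 - ½*(-20858426624/9839143953) = 3 + 10429213312/9839143953 = 39946645171/9839143953 ≈ 4.0600)
B/(-455895) = (39946645171/9839143953)/(-455895) = (39946645171/9839143953)*(-1/455895) = -39946645171/4485616532452935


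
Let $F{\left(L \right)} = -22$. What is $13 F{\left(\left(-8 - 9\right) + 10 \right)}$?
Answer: $-286$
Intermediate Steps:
$13 F{\left(\left(-8 - 9\right) + 10 \right)} = 13 \left(-22\right) = -286$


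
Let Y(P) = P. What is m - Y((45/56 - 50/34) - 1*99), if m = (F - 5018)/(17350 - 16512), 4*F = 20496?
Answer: 39806433/398888 ≈ 99.793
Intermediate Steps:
F = 5124 (F = (1/4)*20496 = 5124)
m = 53/419 (m = (5124 - 5018)/(17350 - 16512) = 106/838 = 106*(1/838) = 53/419 ≈ 0.12649)
m - Y((45/56 - 50/34) - 1*99) = 53/419 - ((45/56 - 50/34) - 1*99) = 53/419 - ((45*(1/56) - 50*1/34) - 99) = 53/419 - ((45/56 - 25/17) - 99) = 53/419 - (-635/952 - 99) = 53/419 - 1*(-94883/952) = 53/419 + 94883/952 = 39806433/398888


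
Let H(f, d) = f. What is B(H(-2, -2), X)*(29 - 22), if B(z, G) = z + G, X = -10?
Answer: -84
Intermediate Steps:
B(z, G) = G + z
B(H(-2, -2), X)*(29 - 22) = (-10 - 2)*(29 - 22) = -12*7 = -84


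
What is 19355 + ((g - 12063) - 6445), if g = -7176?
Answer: -6329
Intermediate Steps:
19355 + ((g - 12063) - 6445) = 19355 + ((-7176 - 12063) - 6445) = 19355 + (-19239 - 6445) = 19355 - 25684 = -6329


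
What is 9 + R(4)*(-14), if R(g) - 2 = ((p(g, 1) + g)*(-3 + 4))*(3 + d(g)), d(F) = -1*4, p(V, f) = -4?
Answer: -19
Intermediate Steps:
d(F) = -4
R(g) = 6 - g (R(g) = 2 + ((-4 + g)*(-3 + 4))*(3 - 4) = 2 + ((-4 + g)*1)*(-1) = 2 + (-4 + g)*(-1) = 2 + (4 - g) = 6 - g)
9 + R(4)*(-14) = 9 + (6 - 1*4)*(-14) = 9 + (6 - 4)*(-14) = 9 + 2*(-14) = 9 - 28 = -19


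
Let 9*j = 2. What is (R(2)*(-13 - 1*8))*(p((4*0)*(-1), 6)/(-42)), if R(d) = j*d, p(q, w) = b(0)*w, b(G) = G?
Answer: 0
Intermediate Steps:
j = 2/9 (j = (1/9)*2 = 2/9 ≈ 0.22222)
p(q, w) = 0 (p(q, w) = 0*w = 0)
R(d) = 2*d/9
(R(2)*(-13 - 1*8))*(p((4*0)*(-1), 6)/(-42)) = (((2/9)*2)*(-13 - 1*8))*(0/(-42)) = (4*(-13 - 8)/9)*(0*(-1/42)) = ((4/9)*(-21))*0 = -28/3*0 = 0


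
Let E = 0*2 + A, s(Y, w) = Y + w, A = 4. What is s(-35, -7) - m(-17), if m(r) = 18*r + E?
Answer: 260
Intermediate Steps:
E = 4 (E = 0*2 + 4 = 0 + 4 = 4)
m(r) = 4 + 18*r (m(r) = 18*r + 4 = 4 + 18*r)
s(-35, -7) - m(-17) = (-35 - 7) - (4 + 18*(-17)) = -42 - (4 - 306) = -42 - 1*(-302) = -42 + 302 = 260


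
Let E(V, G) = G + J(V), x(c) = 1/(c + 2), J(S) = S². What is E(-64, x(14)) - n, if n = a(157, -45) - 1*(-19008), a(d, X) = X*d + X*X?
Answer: -157951/16 ≈ -9871.9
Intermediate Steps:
a(d, X) = X² + X*d (a(d, X) = X*d + X² = X² + X*d)
x(c) = 1/(2 + c)
E(V, G) = G + V²
n = 13968 (n = -45*(-45 + 157) - 1*(-19008) = -45*112 + 19008 = -5040 + 19008 = 13968)
E(-64, x(14)) - n = (1/(2 + 14) + (-64)²) - 1*13968 = (1/16 + 4096) - 13968 = 65537/16 - 13968 = -157951/16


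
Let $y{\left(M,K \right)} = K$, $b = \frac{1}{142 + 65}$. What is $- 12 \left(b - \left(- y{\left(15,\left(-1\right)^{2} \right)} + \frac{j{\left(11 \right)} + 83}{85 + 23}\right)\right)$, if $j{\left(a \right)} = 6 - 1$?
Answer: $- \frac{472}{207} \approx -2.2802$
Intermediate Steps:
$j{\left(a \right)} = 5$ ($j{\left(a \right)} = 6 - 1 = 5$)
$b = \frac{1}{207} \approx 0.0048309$
$- 12 \left(b - \left(- y{\left(15,\left(-1\right)^{2} \right)} + \frac{j{\left(11 \right)} + 83}{85 + 23}\right)\right) = - 12 \left(\frac{1}{207} + \left(\left(-1\right)^{2} - \frac{5 + 83}{85 + 23}\right)\right) = - 12 \left(\frac{1}{207} + \left(1 - \frac{88}{108}\right)\right) = - 12 \left(\frac{1}{207} + \left(1 - 88 \cdot \frac{1}{108}\right)\right) = - 12 \left(\frac{1}{207} + \left(1 - \frac{22}{27}\right)\right) = - 12 \left(\frac{1}{207} + \frac{5}{27}\right) = \left(-12\right) \frac{118}{621} = - \frac{472}{207}$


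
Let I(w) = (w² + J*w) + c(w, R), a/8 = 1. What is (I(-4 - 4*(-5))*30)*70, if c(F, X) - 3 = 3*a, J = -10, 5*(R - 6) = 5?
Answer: 258300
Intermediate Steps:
R = 7 (R = 6 + (⅕)*5 = 6 + 1 = 7)
a = 8 (a = 8*1 = 8)
c(F, X) = 27 (c(F, X) = 3 + 3*8 = 3 + 24 = 27)
I(w) = 27 + w² - 10*w (I(w) = (w² - 10*w) + 27 = 27 + w² - 10*w)
(I(-4 - 4*(-5))*30)*70 = ((27 + (-4 - 4*(-5))² - 10*(-4 - 4*(-5)))*30)*70 = ((27 + (-4 + 20)² - 10*(-4 + 20))*30)*70 = ((27 + 16² - 10*16)*30)*70 = ((27 + 256 - 160)*30)*70 = (123*30)*70 = 3690*70 = 258300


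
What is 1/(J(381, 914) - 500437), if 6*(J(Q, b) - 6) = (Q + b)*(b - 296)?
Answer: -1/367046 ≈ -2.7245e-6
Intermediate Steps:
J(Q, b) = 6 + (-296 + b)*(Q + b)/6 (J(Q, b) = 6 + ((Q + b)*(b - 296))/6 = 6 + ((Q + b)*(-296 + b))/6 = 6 + ((-296 + b)*(Q + b))/6 = 6 + (-296 + b)*(Q + b)/6)
1/(J(381, 914) - 500437) = 1/((6 - 148/3*381 - 148/3*914 + (1/6)*914**2 + (1/6)*381*914) - 500437) = 1/((6 - 18796 - 135272/3 + (1/6)*835396 + 58039) - 500437) = 1/((6 - 18796 - 135272/3 + 417698/3 + 58039) - 500437) = 1/(133391 - 500437) = 1/(-367046) = -1/367046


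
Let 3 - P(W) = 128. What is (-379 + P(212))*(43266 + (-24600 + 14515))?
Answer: -16723224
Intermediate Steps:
P(W) = -125 (P(W) = 3 - 1*128 = 3 - 128 = -125)
(-379 + P(212))*(43266 + (-24600 + 14515)) = (-379 - 125)*(43266 + (-24600 + 14515)) = -504*(43266 - 10085) = -504*33181 = -16723224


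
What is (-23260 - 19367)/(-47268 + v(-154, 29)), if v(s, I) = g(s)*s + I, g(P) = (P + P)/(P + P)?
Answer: 42627/47393 ≈ 0.89944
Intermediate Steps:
g(P) = 1 (g(P) = (2*P)/((2*P)) = (2*P)*(1/(2*P)) = 1)
v(s, I) = I + s (v(s, I) = 1*s + I = s + I = I + s)
(-23260 - 19367)/(-47268 + v(-154, 29)) = (-23260 - 19367)/(-47268 + (29 - 154)) = -42627/(-47268 - 125) = -42627/(-47393) = -42627*(-1/47393) = 42627/47393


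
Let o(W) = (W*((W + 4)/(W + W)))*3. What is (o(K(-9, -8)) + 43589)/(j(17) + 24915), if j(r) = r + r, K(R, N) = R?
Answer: 87163/49898 ≈ 1.7468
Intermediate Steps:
o(W) = 6 + 3*W/2 (o(W) = (W*((4 + W)/((2*W))))*3 = (W*((4 + W)*(1/(2*W))))*3 = (W*((4 + W)/(2*W)))*3 = (2 + W/2)*3 = 6 + 3*W/2)
j(r) = 2*r
(o(K(-9, -8)) + 43589)/(j(17) + 24915) = ((6 + (3/2)*(-9)) + 43589)/(2*17 + 24915) = ((6 - 27/2) + 43589)/(34 + 24915) = (-15/2 + 43589)/24949 = (87163/2)*(1/24949) = 87163/49898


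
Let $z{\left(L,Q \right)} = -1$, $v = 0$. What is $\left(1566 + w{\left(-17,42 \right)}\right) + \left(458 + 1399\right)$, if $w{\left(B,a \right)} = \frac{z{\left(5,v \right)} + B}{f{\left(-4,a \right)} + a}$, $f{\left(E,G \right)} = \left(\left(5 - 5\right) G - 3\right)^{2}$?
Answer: $\frac{58185}{17} \approx 3422.6$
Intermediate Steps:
$f{\left(E,G \right)} = 9$ ($f{\left(E,G \right)} = \left(0 G - 3\right)^{2} = \left(0 - 3\right)^{2} = \left(-3\right)^{2} = 9$)
$w{\left(B,a \right)} = \frac{-1 + B}{9 + a}$
$\left(1566 + w{\left(-17,42 \right)}\right) + \left(458 + 1399\right) = \left(1566 + \frac{-1 - 17}{9 + 42}\right) + \left(458 + 1399\right) = \left(1566 + \frac{1}{51} \left(-18\right)\right) + 1857 = \left(1566 - \frac{6}{17}\right) + 1857 = \frac{26616}{17} + 1857 = \frac{58185}{17}$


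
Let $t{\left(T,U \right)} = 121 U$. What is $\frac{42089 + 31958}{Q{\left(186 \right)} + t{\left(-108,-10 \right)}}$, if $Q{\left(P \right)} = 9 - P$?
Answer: $- \frac{74047}{1387} \approx -53.386$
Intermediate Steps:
$\frac{42089 + 31958}{Q{\left(186 \right)} + t{\left(-108,-10 \right)}} = \frac{42089 + 31958}{\left(9 - 186\right) + 121 \left(-10\right)} = \frac{74047}{\left(9 - 186\right) - 1210} = \frac{74047}{-177 - 1210} = \frac{74047}{-1387} = 74047 \left(- \frac{1}{1387}\right) = - \frac{74047}{1387}$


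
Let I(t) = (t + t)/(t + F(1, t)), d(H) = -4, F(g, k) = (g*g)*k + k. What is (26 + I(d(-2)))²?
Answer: 6400/9 ≈ 711.11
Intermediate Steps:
F(g, k) = k + k*g² (F(g, k) = g²*k + k = k*g² + k = k + k*g²)
I(t) = ⅔ (I(t) = (t + t)/(t + t*(1 + 1²)) = (2*t)/(t + t*(1 + 1)) = (2*t)/(t + t*2) = (2*t)/(t + 2*t) = (2*t)/((3*t)) = (2*t)*(1/(3*t)) = ⅔)
(26 + I(d(-2)))² = (26 + ⅔)² = (80/3)² = 6400/9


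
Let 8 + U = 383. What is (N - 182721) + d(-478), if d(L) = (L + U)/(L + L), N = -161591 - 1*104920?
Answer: -429465689/956 ≈ -4.4923e+5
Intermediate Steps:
U = 375 (U = -8 + 383 = 375)
N = -266511 (N = -161591 - 104920 = -266511)
d(L) = (375 + L)/(2*L) (d(L) = (L + 375)/(L + L) = (375 + L)/((2*L)) = (375 + L)*(1/(2*L)) = (375 + L)/(2*L))
(N - 182721) + d(-478) = (-266511 - 182721) + (½)*(375 - 478)/(-478) = -449232 + (½)*(-1/478)*(-103) = -449232 + 103/956 = -429465689/956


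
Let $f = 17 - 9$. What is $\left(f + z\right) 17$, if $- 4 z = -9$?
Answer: $\frac{697}{4} \approx 174.25$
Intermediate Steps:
$z = \frac{9}{4}$ ($z = \left(- \frac{1}{4}\right) \left(-9\right) = \frac{9}{4} \approx 2.25$)
$f = 8$
$\left(f + z\right) 17 = \left(8 + \frac{9}{4}\right) 17 = \frac{41}{4} \cdot 17 = \frac{697}{4}$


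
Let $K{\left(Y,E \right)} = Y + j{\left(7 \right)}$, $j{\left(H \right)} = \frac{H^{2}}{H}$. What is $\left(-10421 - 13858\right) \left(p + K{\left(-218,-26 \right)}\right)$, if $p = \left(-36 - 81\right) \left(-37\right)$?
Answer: $-99980922$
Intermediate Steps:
$p = 4329$ ($p = \left(-117\right) \left(-37\right) = 4329$)
$j{\left(H \right)} = H$
$K{\left(Y,E \right)} = 7 + Y$ ($K{\left(Y,E \right)} = Y + 7 = 7 + Y$)
$\left(-10421 - 13858\right) \left(p + K{\left(-218,-26 \right)}\right) = \left(-10421 - 13858\right) \left(4329 + \left(7 - 218\right)\right) = - 24279 \left(4329 - 211\right) = \left(-24279\right) 4118 = -99980922$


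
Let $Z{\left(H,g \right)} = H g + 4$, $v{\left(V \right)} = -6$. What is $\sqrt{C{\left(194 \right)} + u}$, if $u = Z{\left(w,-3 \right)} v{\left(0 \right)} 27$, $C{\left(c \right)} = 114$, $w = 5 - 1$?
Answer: $\sqrt{1410} \approx 37.55$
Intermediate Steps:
$w = 4$ ($w = 5 - 1 = 4$)
$Z{\left(H,g \right)} = 4 + H g$
$u = 1296$ ($u = \left(4 + 4 \left(-3\right)\right) \left(-6\right) 27 = \left(4 - 12\right) \left(-6\right) 27 = \left(-8\right) \left(-6\right) 27 = 48 \cdot 27 = 1296$)
$\sqrt{C{\left(194 \right)} + u} = \sqrt{114 + 1296} = \sqrt{1410}$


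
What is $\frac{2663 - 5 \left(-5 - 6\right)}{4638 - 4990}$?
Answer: $- \frac{1359}{176} \approx -7.7216$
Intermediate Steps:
$\frac{2663 - 5 \left(-5 - 6\right)}{4638 - 4990} = \frac{2663 - -55}{-352} = \left(2663 + 55\right) \left(- \frac{1}{352}\right) = 2718 \left(- \frac{1}{352}\right) = - \frac{1359}{176}$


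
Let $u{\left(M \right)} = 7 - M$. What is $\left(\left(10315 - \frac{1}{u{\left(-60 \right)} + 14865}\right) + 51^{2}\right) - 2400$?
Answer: $\frac{157024911}{14932} \approx 10516.0$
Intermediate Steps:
$\left(\left(10315 - \frac{1}{u{\left(-60 \right)} + 14865}\right) + 51^{2}\right) - 2400 = \left(\left(10315 - \frac{1}{\left(7 - -60\right) + 14865}\right) + 51^{2}\right) - 2400 = \left(\left(10315 - \frac{1}{\left(7 + 60\right) + 14865}\right) + 2601\right) + \left(-4883 + 2483\right) = \left(\left(10315 - \frac{1}{67 + 14865}\right) + 2601\right) - 2400 = \left(\left(10315 - \frac{1}{14932}\right) + 2601\right) - 2400 = \left(\frac{154023579}{14932} + 2601\right) - 2400 = \frac{192861711}{14932} - 2400 = \frac{157024911}{14932}$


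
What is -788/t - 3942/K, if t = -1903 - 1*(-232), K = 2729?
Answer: -4436630/4560159 ≈ -0.97291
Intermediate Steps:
t = -1671 (t = -1903 + 232 = -1671)
-788/t - 3942/K = -788/(-1671) - 3942/2729 = -788*(-1/1671) - 3942*1/2729 = 788/1671 - 3942/2729 = -4436630/4560159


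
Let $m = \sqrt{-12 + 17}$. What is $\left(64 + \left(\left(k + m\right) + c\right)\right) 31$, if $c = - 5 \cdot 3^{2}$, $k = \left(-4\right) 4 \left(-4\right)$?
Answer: $2573 + 31 \sqrt{5} \approx 2642.3$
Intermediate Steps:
$m = \sqrt{5} \approx 2.2361$
$k = 64$ ($k = \left(-16\right) \left(-4\right) = 64$)
$c = -45$ ($c = \left(-5\right) 9 = -45$)
$\left(64 + \left(\left(k + m\right) + c\right)\right) 31 = \left(64 - \left(-19 - \sqrt{5}\right)\right) 31 = \left(64 + \left(19 + \sqrt{5}\right)\right) 31 = \left(83 + \sqrt{5}\right) 31 = 2573 + 31 \sqrt{5}$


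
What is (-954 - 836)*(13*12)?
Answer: -279240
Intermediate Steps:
(-954 - 836)*(13*12) = -1790*156 = -279240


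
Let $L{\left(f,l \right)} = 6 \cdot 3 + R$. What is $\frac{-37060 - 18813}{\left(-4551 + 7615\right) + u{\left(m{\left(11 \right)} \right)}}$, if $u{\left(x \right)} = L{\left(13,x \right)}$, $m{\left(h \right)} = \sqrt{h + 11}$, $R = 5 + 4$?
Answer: $- \frac{55873}{3091} \approx -18.076$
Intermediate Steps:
$R = 9$
$m{\left(h \right)} = \sqrt{11 + h}$
$L{\left(f,l \right)} = 27$ ($L{\left(f,l \right)} = 6 \cdot 3 + 9 = 18 + 9 = 27$)
$u{\left(x \right)} = 27$
$\frac{-37060 - 18813}{\left(-4551 + 7615\right) + u{\left(m{\left(11 \right)} \right)}} = \frac{-37060 - 18813}{\left(-4551 + 7615\right) + 27} = - \frac{55873}{3064 + 27} = - \frac{55873}{3091}$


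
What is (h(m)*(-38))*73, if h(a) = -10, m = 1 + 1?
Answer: 27740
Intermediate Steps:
m = 2
(h(m)*(-38))*73 = -10*(-38)*73 = 380*73 = 27740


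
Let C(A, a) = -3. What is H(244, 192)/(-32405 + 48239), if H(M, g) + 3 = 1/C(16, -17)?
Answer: -5/23751 ≈ -0.00021052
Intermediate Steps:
H(M, g) = -10/3 (H(M, g) = -3 + 1/(-3) = -3 - ⅓ = -10/3)
H(244, 192)/(-32405 + 48239) = -10/(3*(-32405 + 48239)) = -10/3/15834 = -10/3*1/15834 = -5/23751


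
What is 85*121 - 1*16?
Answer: 10269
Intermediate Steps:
85*121 - 1*16 = 10285 - 16 = 10269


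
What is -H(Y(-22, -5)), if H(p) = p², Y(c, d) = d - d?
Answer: 0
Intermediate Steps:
Y(c, d) = 0
-H(Y(-22, -5)) = -1*0² = -1*0 = 0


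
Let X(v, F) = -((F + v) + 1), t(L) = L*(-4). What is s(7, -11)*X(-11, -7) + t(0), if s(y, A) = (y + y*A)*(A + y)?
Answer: 4760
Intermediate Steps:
t(L) = -4*L
X(v, F) = -1 - F - v (X(v, F) = -(1 + F + v) = -1 - F - v)
s(y, A) = (A + y)*(y + A*y) (s(y, A) = (y + A*y)*(A + y) = (A + y)*(y + A*y))
s(7, -11)*X(-11, -7) + t(0) = (7*(-11 + 7 + (-11)² - 11*7))*(-1 - 1*(-7) - 1*(-11)) - 4*0 = (7*(-11 + 7 + 121 - 77))*(-1 + 7 + 11) + 0 = (7*40)*17 + 0 = 280*17 + 0 = 4760 + 0 = 4760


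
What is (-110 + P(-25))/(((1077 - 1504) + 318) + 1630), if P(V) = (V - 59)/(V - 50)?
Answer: -2722/38025 ≈ -0.071584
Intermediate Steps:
P(V) = (-59 + V)/(-50 + V)
(-110 + P(-25))/(((1077 - 1504) + 318) + 1630) = (-110 + (-59 - 25)/(-50 - 25))/(((1077 - 1504) + 318) + 1630) = (-110 - 84/(-75))/((-427 + 318) + 1630) = (-110 - 1/75*(-84))/(-109 + 1630) = (-110 + 28/25)/1521 = -2722/25*1/1521 = -2722/38025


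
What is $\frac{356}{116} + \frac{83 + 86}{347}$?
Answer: $\frac{35784}{10063} \approx 3.556$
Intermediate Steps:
$\frac{356}{116} + \frac{83 + 86}{347} = 356 \cdot \frac{1}{116} + 169 \cdot \frac{1}{347} = \frac{89}{29} + \frac{169}{347} = \frac{35784}{10063}$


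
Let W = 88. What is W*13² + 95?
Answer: 14967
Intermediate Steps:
W*13² + 95 = 88*13² + 95 = 88*169 + 95 = 14872 + 95 = 14967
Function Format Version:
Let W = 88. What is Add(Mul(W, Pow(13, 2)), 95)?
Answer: 14967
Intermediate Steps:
Add(Mul(W, Pow(13, 2)), 95) = Add(Mul(88, Pow(13, 2)), 95) = Add(Mul(88, 169), 95) = Add(14872, 95) = 14967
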